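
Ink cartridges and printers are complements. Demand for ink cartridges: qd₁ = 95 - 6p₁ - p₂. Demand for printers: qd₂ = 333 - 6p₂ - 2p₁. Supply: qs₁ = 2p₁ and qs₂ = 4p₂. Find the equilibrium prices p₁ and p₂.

Market 1: 95 - 6p₁ - p₂ = 2p₁ → 8p₁ + p₂ = 95.
Market 2: 10p₂ + 2p₁ = 333.
Eliminating p₂: 10×(1) − 1×(2) gives 78p₁ = 617, so p₁ = 617/78.
Back-substitute into (2): p₂ = (333 − 2×617/78) / 10 = 1237/39.

p₁ = 617/78, p₂ = 1237/39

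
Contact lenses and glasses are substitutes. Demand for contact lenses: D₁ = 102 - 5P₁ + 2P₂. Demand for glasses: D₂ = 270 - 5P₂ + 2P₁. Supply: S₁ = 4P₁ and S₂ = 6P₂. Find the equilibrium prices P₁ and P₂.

Market 1: 102 - 5P₁ + 2P₂ = 4P₁ → 9P₁ - 2P₂ = 102.
Market 2: 11P₂ - 2P₁ = 270.
Eliminating P₂: 11×(1) + 2×(2) gives 95P₁ = 1662, so P₁ = 1662/95.
Back-substitute into (2): P₂ = (270 + 2×1662/95) / 11 = 2634/95.

P₁ = 1662/95, P₂ = 2634/95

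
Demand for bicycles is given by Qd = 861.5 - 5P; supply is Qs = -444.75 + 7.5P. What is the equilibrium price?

Set Qd = Qs: 861.5 - 5P = -444.75 + 7.5P.
1306.25 = 12.5P, so P* = 104.5.
Q* = 861.5 − 5(104.5) = 339.

P* = 104.5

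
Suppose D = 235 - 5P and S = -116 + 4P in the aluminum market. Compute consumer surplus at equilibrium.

Consumer surplus = 160

Equilibrium: 235 - 5P = -116 + 4P gives P* = 39, Q* = 40.
Demand choke price (D = 0): P = 47.
CS = ½(47 − 39)(40) = 160.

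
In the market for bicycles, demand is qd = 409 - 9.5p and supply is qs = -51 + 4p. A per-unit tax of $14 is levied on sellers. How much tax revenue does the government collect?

Tax revenue = 5782/9

Pre-tax equilibrium: p* = 920/27, q* = 2303/27.
Tax on sellers shifts supply to qs = -51 + 4(p − 14) = -107 + 4p.
409 - 9.5p = -107 + 4p gives buyer price pb = 344/9; sellers receive ps = 344/9 − 14 = 218/9.
New quantity: q = 409 − 9.5(344/9) = 413/9.
Revenue = 14 × 413/9 = 5782/9.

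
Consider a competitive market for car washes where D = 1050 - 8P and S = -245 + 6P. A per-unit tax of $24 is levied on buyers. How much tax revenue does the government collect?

Pre-tax equilibrium: P* = 92.5, Q* = 310.
Tax on buyers shifts demand to D = 1050 − 8(P + 24) = 858 - 8P.
858 - 8P = -245 + 6P gives seller price Ps = 1103/14; buyers pay Pb = 1103/14 + 24 = 1439/14.
New quantity: Q = 1050 − 8(1439/14) = 1594/7.
Revenue = 24 × 1594/7 = 38256/7.

Tax revenue = 38256/7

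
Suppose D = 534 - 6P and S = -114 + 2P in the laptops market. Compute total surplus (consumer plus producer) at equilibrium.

Equilibrium: 534 - 6P = -114 + 2P gives P* = 81, Q* = 48.
Demand choke price: P = 89; supply starts at P = 57.
CS = ½(89 − 81)(48) = 192; PS = ½(81 − 57)(48) = 576.

Total surplus = 768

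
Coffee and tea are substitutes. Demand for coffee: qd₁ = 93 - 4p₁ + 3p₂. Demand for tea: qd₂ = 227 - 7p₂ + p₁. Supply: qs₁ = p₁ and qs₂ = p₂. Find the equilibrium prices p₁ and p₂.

p₁ = 1425/37, p₂ = 1228/37

Market 1: 93 - 4p₁ + 3p₂ = p₁ → 5p₁ - 3p₂ = 93.
Market 2: 8p₂ - p₁ = 227.
Eliminating p₂: 8×(1) + 3×(2) gives 37p₁ = 1425, so p₁ = 1425/37.
Back-substitute into (2): p₂ = (227 + 1×1425/37) / 8 = 1228/37.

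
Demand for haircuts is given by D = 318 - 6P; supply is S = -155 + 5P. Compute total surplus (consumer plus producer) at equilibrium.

Equilibrium: 318 - 6P = -155 + 5P gives P* = 43, Q* = 60.
Demand choke price: P = 53; supply starts at P = 31.
CS = ½(53 − 43)(60) = 300; PS = ½(43 − 31)(60) = 360.

Total surplus = 660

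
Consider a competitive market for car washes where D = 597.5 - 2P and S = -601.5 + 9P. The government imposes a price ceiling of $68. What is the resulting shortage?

Equilibrium price would be P* = 109, so the ceiling at 68 binds.
At P = 68: D = 597.5 − 2(68) = 461.5, S = -601.5 + 9(68) = 10.5.
Shortage = 461.5 − 10.5 = 451.

Shortage = 451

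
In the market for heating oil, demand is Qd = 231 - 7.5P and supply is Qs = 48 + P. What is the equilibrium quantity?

Set Qd = Qs: 231 - 7.5P = 48 + P.
183 = 8.5P, so P* = 366/17.
Q* = 231 − 7.5(366/17) = 1182/17.

Q* = 1182/17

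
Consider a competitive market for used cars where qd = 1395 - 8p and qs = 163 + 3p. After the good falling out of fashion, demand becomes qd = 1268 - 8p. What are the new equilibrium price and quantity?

p' = 1105/11, q' = 5108/11

Original equilibrium: p* = 112, q* = 499.
New equilibrium: 1268 - 8p = 163 + 3p, so 1105 = 11p and p' = 1105/11; q' = 1268 − 8(1105/11) = 5108/11.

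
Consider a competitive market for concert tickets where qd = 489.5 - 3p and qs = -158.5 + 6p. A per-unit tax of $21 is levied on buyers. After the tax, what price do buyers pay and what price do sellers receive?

Pre-tax equilibrium: p* = 72, q* = 273.5.
Tax on buyers shifts demand to qd = 489.5 − 3(p + 21) = 426.5 - 3p.
426.5 - 3p = -158.5 + 6p gives seller price ps = 65; buyers pay pb = 65 + 21 = 86.
New quantity: q = 489.5 − 3(86) = 231.5.

Buyers pay $86, sellers receive $65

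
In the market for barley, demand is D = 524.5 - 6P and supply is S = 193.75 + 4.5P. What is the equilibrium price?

Set D = S: 524.5 - 6P = 193.75 + 4.5P.
330.75 = 10.5P, so P* = 31.5.
Q* = 524.5 − 6(31.5) = 335.5.

P* = 31.5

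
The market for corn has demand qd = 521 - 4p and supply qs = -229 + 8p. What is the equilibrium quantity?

q* = 271

Set qd = qs: 521 - 4p = -229 + 8p.
750 = 12p, so p* = 62.5.
q* = 521 − 4(62.5) = 271.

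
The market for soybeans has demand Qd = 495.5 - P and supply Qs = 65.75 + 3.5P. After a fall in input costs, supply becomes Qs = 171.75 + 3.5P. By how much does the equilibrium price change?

ΔP = -212/9

Original equilibrium: P* = 95.5, Q* = 400.
New equilibrium: 495.5 - P = 171.75 + 3.5P, so 323.75 = 4.5P and P' = 1295/18; Q' = 495.5 − 1(1295/18) = 3812/9.
Change in price: 1295/18 − 95.5 = -212/9.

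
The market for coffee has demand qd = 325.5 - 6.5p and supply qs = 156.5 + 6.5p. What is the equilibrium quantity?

q* = 241

Set qd = qs: 325.5 - 6.5p = 156.5 + 6.5p.
169 = 13p, so p* = 13.
q* = 325.5 − 6.5(13) = 241.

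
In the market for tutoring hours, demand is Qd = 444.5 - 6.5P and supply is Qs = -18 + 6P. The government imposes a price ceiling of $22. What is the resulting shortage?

Shortage = 187.5

Equilibrium price would be P* = 37, so the ceiling at 22 binds.
At P = 22: Qd = 444.5 − 6.5(22) = 301.5, Qs = -18 + 6(22) = 114.
Shortage = 301.5 − 114 = 187.5.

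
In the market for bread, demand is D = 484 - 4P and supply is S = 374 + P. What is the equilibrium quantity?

Q* = 396

Set D = S: 484 - 4P = 374 + P.
110 = 5P, so P* = 22.
Q* = 484 − 4(22) = 396.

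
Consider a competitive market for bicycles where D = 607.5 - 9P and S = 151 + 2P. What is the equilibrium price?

P* = 41.5

Set D = S: 607.5 - 9P = 151 + 2P.
456.5 = 11P, so P* = 41.5.
Q* = 607.5 − 9(41.5) = 234.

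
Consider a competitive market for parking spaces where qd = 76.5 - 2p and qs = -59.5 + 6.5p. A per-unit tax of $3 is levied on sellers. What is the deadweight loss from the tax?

Pre-tax equilibrium: p* = 16, q* = 44.5.
Tax on sellers shifts supply to qs = -59.5 + 6.5(p − 3) = -79 + 6.5p.
76.5 - 2p = -79 + 6.5p gives buyer price pb = 311/17; sellers receive ps = 311/17 − 3 = 260/17.
New quantity: q = 76.5 − 2(311/17) = 1357/34.
DWL = ½ × 3 × (44.5 − 1357/34) = 117/17.

Deadweight loss = 117/17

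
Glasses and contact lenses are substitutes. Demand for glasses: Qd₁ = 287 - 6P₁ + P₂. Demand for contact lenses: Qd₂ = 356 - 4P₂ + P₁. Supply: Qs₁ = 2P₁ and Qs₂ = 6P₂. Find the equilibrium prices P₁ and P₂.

P₁ = 3226/79, P₂ = 3135/79

Market 1: 287 - 6P₁ + P₂ = 2P₁ → 8P₁ - P₂ = 287.
Market 2: 10P₂ - P₁ = 356.
Eliminating P₂: 10×(1) + 1×(2) gives 79P₁ = 3226, so P₁ = 3226/79.
Back-substitute into (2): P₂ = (356 + 1×3226/79) / 10 = 3135/79.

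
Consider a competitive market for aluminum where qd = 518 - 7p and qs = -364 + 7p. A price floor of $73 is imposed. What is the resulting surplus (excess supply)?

Equilibrium price would be p* = 63, so the floor at 73 binds.
At p = 73: qd = 7, qs = 147.
Surplus = 147 − 7 = 140.

Surplus = 140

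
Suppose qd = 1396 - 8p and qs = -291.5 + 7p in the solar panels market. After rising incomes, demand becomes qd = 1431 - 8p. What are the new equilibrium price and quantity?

p' = 689/6, q' = 1537/3

Original equilibrium: p* = 112.5, q* = 496.
New equilibrium: 1431 - 8p = -291.5 + 7p, so 1722.5 = 15p and p' = 689/6; q' = 1431 − 8(689/6) = 1537/3.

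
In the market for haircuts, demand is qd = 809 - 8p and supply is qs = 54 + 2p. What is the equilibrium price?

Set qd = qs: 809 - 8p = 54 + 2p.
755 = 10p, so p* = 75.5.
q* = 809 − 8(75.5) = 205.

p* = 75.5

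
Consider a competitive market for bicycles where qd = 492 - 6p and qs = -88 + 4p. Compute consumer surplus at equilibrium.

Equilibrium: 492 - 6p = -88 + 4p gives p* = 58, q* = 144.
Demand choke price (qd = 0): p = 82.
CS = ½(82 − 58)(144) = 1728.

Consumer surplus = 1728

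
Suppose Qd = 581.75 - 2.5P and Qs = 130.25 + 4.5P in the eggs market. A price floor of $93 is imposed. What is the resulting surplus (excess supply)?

Surplus = 199.5

Equilibrium price would be P* = 64.5, so the floor at 93 binds.
At P = 93: Qd = 349.25, Qs = 548.75.
Surplus = 548.75 − 349.25 = 199.5.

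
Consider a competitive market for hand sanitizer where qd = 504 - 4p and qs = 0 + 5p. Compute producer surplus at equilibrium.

Equilibrium: 504 - 4p = 0 + 5p gives p* = 56, q* = 280.
Supply starts at p = 0 (where qs = 0).
PS = ½(56 − 0)(280) = 7840.

Producer surplus = 7840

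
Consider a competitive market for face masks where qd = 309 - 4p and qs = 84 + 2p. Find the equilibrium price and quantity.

p* = 37.5, q* = 159

Set qd = qs: 309 - 4p = 84 + 2p.
225 = 6p, so p* = 37.5.
q* = 309 − 4(37.5) = 159.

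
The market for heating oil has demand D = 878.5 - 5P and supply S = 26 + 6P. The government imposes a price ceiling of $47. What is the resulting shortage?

Shortage = 335.5

Equilibrium price would be P* = 77.5, so the ceiling at 47 binds.
At P = 47: D = 878.5 − 5(47) = 643.5, S = 26 + 6(47) = 308.
Shortage = 643.5 − 308 = 335.5.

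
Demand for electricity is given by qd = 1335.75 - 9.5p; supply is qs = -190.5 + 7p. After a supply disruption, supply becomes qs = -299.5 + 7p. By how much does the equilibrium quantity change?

Δq = -2071/33

Original equilibrium: p* = 92.5, q* = 457.
New equilibrium: 1335.75 - 9.5p = -299.5 + 7p, so 1635.25 = 16.5p and p' = 6541/66; q' = 1335.75 − 9.5(6541/66) = 13010/33.
Change in quantity: 13010/33 − 457 = -2071/33.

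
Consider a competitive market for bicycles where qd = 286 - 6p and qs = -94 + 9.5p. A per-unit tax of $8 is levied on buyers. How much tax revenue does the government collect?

Pre-tax equilibrium: p* = 760/31, q* = 4306/31.
Tax on buyers shifts demand to qd = 286 − 6(p + 8) = 238 - 6p.
238 - 6p = -94 + 9.5p gives seller price ps = 664/31; buyers pay pb = 664/31 + 8 = 912/31.
New quantity: q = 286 − 6(912/31) = 3394/31.
Revenue = 8 × 3394/31 = 27152/31.

Tax revenue = 27152/31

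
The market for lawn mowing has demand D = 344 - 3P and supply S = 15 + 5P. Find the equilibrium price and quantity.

P* = 41.125, Q* = 220.625

Set D = S: 344 - 3P = 15 + 5P.
329 = 8P, so P* = 41.125.
Q* = 344 − 3(41.125) = 220.625.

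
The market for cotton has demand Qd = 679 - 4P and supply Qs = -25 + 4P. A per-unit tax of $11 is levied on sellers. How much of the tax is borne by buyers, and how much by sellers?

Pre-tax equilibrium: P* = 88, Q* = 327.
Tax on sellers shifts supply to Qs = -25 + 4(P − 11) = -69 + 4P.
679 - 4P = -69 + 4P gives buyer price Pb = 93.5; sellers receive Ps = 93.5 − 11 = 82.5.
New quantity: Q = 679 − 4(93.5) = 305.
Buyer burden = 93.5 − 88 = 5.5; seller burden = 88 − 82.5 = 5.5.

Buyers bear $5.5, sellers bear $5.5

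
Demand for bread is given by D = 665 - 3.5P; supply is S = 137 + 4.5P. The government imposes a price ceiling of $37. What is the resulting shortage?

Shortage = 232

Equilibrium price would be P* = 66, so the ceiling at 37 binds.
At P = 37: D = 665 − 3.5(37) = 535.5, S = 137 + 4.5(37) = 303.5.
Shortage = 535.5 − 303.5 = 232.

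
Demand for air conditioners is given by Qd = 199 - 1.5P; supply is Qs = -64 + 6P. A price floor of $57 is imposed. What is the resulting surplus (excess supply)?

Equilibrium price would be P* = 526/15, so the floor at 57 binds.
At P = 57: Qd = 113.5, Qs = 278.
Surplus = 278 − 113.5 = 164.5.

Surplus = 164.5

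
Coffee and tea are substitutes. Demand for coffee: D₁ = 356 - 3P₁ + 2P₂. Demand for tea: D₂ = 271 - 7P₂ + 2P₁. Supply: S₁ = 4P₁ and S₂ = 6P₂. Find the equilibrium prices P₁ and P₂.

Market 1: 356 - 3P₁ + 2P₂ = 4P₁ → 7P₁ - 2P₂ = 356.
Market 2: 13P₂ - 2P₁ = 271.
Eliminating P₂: 13×(1) + 2×(2) gives 87P₁ = 5170, so P₁ = 5170/87.
Back-substitute into (2): P₂ = (271 + 2×5170/87) / 13 = 2609/87.

P₁ = 5170/87, P₂ = 2609/87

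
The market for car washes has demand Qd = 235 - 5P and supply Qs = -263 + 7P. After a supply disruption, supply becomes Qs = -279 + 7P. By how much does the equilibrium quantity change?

ΔQ = -20/3

Original equilibrium: P* = 41.5, Q* = 27.5.
New equilibrium: 235 - 5P = -279 + 7P, so 514 = 12P and P' = 257/6; Q' = 235 − 5(257/6) = 125/6.
Change in quantity: 125/6 − 27.5 = -20/3.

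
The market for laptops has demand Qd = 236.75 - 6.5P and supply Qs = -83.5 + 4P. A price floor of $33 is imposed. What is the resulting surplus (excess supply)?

Equilibrium price would be P* = 30.5, so the floor at 33 binds.
At P = 33: Qd = 22.25, Qs = 48.5.
Surplus = 48.5 − 22.25 = 26.25.

Surplus = 26.25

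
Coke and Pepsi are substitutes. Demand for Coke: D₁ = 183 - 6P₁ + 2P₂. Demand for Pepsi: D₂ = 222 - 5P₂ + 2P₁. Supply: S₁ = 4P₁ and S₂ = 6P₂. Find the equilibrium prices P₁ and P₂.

Market 1: 183 - 6P₁ + 2P₂ = 4P₁ → 10P₁ - 2P₂ = 183.
Market 2: 11P₂ - 2P₁ = 222.
Eliminating P₂: 11×(1) + 2×(2) gives 106P₁ = 2457, so P₁ = 2457/106.
Back-substitute into (2): P₂ = (222 + 2×2457/106) / 11 = 1293/53.

P₁ = 2457/106, P₂ = 1293/53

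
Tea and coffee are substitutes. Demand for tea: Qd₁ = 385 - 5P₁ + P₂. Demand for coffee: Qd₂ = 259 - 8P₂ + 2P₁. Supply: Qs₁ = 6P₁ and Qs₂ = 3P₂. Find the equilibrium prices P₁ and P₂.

P₁ = 642/17, P₂ = 517/17

Market 1: 385 - 5P₁ + P₂ = 6P₁ → 11P₁ - P₂ = 385.
Market 2: 11P₂ - 2P₁ = 259.
Eliminating P₂: 11×(1) + 1×(2) gives 119P₁ = 4494, so P₁ = 642/17.
Back-substitute into (2): P₂ = (259 + 2×642/17) / 11 = 517/17.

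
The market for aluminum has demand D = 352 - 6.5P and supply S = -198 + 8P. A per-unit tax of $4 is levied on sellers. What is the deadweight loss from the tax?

Pre-tax equilibrium: P* = 1100/29, Q* = 3058/29.
Tax on sellers shifts supply to S = -198 + 8(P − 4) = -230 + 8P.
352 - 6.5P = -230 + 8P gives buyer price Pb = 1164/29; sellers receive Ps = 1164/29 − 4 = 1048/29.
New quantity: Q = 352 − 6.5(1164/29) = 2642/29.
DWL = ½ × 4 × (3058/29 − 2642/29) = 832/29.

Deadweight loss = 832/29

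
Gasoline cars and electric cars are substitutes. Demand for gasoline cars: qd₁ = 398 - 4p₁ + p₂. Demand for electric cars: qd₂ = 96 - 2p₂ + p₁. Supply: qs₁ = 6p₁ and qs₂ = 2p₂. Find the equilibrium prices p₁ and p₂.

p₁ = 1688/39, p₂ = 1358/39

Market 1: 398 - 4p₁ + p₂ = 6p₁ → 10p₁ - p₂ = 398.
Market 2: 4p₂ - p₁ = 96.
Eliminating p₂: 4×(1) + 1×(2) gives 39p₁ = 1688, so p₁ = 1688/39.
Back-substitute into (2): p₂ = (96 + 1×1688/39) / 4 = 1358/39.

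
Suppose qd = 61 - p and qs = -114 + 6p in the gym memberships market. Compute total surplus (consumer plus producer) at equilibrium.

Equilibrium: 61 - p = -114 + 6p gives p* = 25, q* = 36.
Demand choke price: p = 61; supply starts at p = 19.
CS = ½(61 − 25)(36) = 648; PS = ½(25 − 19)(36) = 108.

Total surplus = 756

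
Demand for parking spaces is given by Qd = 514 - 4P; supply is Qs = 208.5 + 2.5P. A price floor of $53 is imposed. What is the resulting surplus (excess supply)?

Equilibrium price would be P* = 47, so the floor at 53 binds.
At P = 53: Qd = 302, Qs = 341.
Surplus = 341 − 302 = 39.

Surplus = 39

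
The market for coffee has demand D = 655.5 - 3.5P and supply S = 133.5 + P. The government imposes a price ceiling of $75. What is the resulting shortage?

Shortage = 184.5

Equilibrium price would be P* = 116, so the ceiling at 75 binds.
At P = 75: D = 655.5 − 3.5(75) = 393, S = 133.5 + 1(75) = 208.5.
Shortage = 393 − 208.5 = 184.5.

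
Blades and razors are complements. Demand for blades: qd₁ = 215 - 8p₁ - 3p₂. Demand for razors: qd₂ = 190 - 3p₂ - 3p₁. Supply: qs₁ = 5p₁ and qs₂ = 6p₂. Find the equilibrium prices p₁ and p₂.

Market 1: 215 - 8p₁ - 3p₂ = 5p₁ → 13p₁ + 3p₂ = 215.
Market 2: 9p₂ + 3p₁ = 190.
Eliminating p₂: 9×(1) − 3×(2) gives 108p₁ = 1365, so p₁ = 455/36.
Back-substitute into (2): p₂ = (190 − 3×455/36) / 9 = 1825/108.

p₁ = 455/36, p₂ = 1825/108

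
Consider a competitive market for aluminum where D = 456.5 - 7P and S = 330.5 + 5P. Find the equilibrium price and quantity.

Set D = S: 456.5 - 7P = 330.5 + 5P.
126 = 12P, so P* = 10.5.
Q* = 456.5 − 7(10.5) = 383.

P* = 10.5, Q* = 383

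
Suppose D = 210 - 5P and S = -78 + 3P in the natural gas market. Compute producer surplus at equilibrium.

Producer surplus = 150

Equilibrium: 210 - 5P = -78 + 3P gives P* = 36, Q* = 30.
Supply starts at P = 26 (where S = 0).
PS = ½(36 − 26)(30) = 150.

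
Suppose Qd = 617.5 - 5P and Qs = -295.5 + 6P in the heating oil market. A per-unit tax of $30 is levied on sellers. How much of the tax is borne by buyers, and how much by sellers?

Buyers bear 180/11, sellers bear 150/11

Pre-tax equilibrium: P* = 83, Q* = 202.5.
Tax on sellers shifts supply to Qs = -295.5 + 6(P − 30) = -475.5 + 6P.
617.5 - 5P = -475.5 + 6P gives buyer price Pb = 1093/11; sellers receive Ps = 1093/11 − 30 = 763/11.
New quantity: Q = 617.5 − 5(1093/11) = 2655/22.
Buyer burden = 1093/11 − 83 = 180/11; seller burden = 83 − 763/11 = 150/11.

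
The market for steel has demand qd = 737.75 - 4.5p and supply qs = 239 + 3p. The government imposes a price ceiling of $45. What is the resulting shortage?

Equilibrium price would be p* = 66.5, so the ceiling at 45 binds.
At p = 45: qd = 737.75 − 4.5(45) = 535.25, qs = 239 + 3(45) = 374.
Shortage = 535.25 − 374 = 161.25.

Shortage = 161.25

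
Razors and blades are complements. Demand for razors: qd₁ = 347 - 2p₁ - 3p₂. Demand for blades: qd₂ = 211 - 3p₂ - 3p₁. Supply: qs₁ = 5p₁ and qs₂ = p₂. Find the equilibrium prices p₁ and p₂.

p₁ = 755/19, p₂ = 436/19

Market 1: 347 - 2p₁ - 3p₂ = 5p₁ → 7p₁ + 3p₂ = 347.
Market 2: 4p₂ + 3p₁ = 211.
Eliminating p₂: 4×(1) − 3×(2) gives 19p₁ = 755, so p₁ = 755/19.
Back-substitute into (2): p₂ = (211 − 3×755/19) / 4 = 436/19.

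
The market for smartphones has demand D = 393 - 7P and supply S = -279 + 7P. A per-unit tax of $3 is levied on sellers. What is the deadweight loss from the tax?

Pre-tax equilibrium: P* = 48, Q* = 57.
Tax on sellers shifts supply to S = -279 + 7(P − 3) = -300 + 7P.
393 - 7P = -300 + 7P gives buyer price Pb = 49.5; sellers receive Ps = 49.5 − 3 = 46.5.
New quantity: Q = 393 − 7(49.5) = 46.5.
DWL = ½ × 3 × (57 − 46.5) = 15.75.

Deadweight loss = 15.75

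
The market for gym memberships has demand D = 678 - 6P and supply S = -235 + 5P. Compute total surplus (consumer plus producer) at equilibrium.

Total surplus = 5940

Equilibrium: 678 - 6P = -235 + 5P gives P* = 83, Q* = 180.
Demand choke price: P = 113; supply starts at P = 47.
CS = ½(113 − 83)(180) = 2700; PS = ½(83 − 47)(180) = 3240.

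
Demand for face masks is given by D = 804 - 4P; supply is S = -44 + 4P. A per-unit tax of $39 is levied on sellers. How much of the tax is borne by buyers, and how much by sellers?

Pre-tax equilibrium: P* = 106, Q* = 380.
Tax on sellers shifts supply to S = -44 + 4(P − 39) = -200 + 4P.
804 - 4P = -200 + 4P gives buyer price Pb = 125.5; sellers receive Ps = 125.5 − 39 = 86.5.
New quantity: Q = 804 − 4(125.5) = 302.
Buyer burden = 125.5 − 106 = 19.5; seller burden = 106 − 86.5 = 19.5.

Buyers bear $19.5, sellers bear $19.5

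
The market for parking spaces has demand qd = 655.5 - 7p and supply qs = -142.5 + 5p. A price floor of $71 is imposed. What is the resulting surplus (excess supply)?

Equilibrium price would be p* = 66.5, so the floor at 71 binds.
At p = 71: qd = 158.5, qs = 212.5.
Surplus = 212.5 − 158.5 = 54.

Surplus = 54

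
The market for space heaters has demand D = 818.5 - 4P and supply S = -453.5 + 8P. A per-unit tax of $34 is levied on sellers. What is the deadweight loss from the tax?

Pre-tax equilibrium: P* = 106, Q* = 394.5.
Tax on sellers shifts supply to S = -453.5 + 8(P − 34) = -725.5 + 8P.
818.5 - 4P = -725.5 + 8P gives buyer price Pb = 386/3; sellers receive Ps = 386/3 − 34 = 284/3.
New quantity: Q = 818.5 − 4(386/3) = 1823/6.
DWL = ½ × 34 × (394.5 − 1823/6) = 4624/3.

Deadweight loss = 4624/3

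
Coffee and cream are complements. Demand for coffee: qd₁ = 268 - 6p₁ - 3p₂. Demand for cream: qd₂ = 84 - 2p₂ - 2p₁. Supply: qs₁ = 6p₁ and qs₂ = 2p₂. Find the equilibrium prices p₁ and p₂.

Market 1: 268 - 6p₁ - 3p₂ = 6p₁ → 12p₁ + 3p₂ = 268.
Market 2: 4p₂ + 2p₁ = 84.
Eliminating p₂: 4×(1) − 3×(2) gives 42p₁ = 820, so p₁ = 410/21.
Back-substitute into (2): p₂ = (84 − 2×410/21) / 4 = 236/21.

p₁ = 410/21, p₂ = 236/21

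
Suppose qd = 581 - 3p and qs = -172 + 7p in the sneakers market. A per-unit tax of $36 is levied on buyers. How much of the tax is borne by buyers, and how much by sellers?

Pre-tax equilibrium: p* = 75.3, q* = 355.1.
Tax on buyers shifts demand to qd = 581 − 3(p + 36) = 473 - 3p.
473 - 3p = -172 + 7p gives seller price ps = 64.5; buyers pay pb = 64.5 + 36 = 100.5.
New quantity: q = 581 − 3(100.5) = 279.5.
Buyer burden = 100.5 − 75.3 = 25.2; seller burden = 75.3 − 64.5 = 10.8.

Buyers bear $25.2, sellers bear $10.8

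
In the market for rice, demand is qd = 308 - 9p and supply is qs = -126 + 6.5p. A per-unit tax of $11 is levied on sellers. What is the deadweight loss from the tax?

Pre-tax equilibrium: p* = 28, q* = 56.
Tax on sellers shifts supply to qs = -126 + 6.5(p − 11) = -197.5 + 6.5p.
308 - 9p = -197.5 + 6.5p gives buyer price pb = 1011/31; sellers receive ps = 1011/31 − 11 = 670/31.
New quantity: q = 308 − 9(1011/31) = 449/31.
DWL = ½ × 11 × (56 − 449/31) = 14157/62.

Deadweight loss = 14157/62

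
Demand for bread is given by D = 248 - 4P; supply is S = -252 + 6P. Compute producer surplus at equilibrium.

Equilibrium: 248 - 4P = -252 + 6P gives P* = 50, Q* = 48.
Supply starts at P = 42 (where S = 0).
PS = ½(50 − 42)(48) = 192.

Producer surplus = 192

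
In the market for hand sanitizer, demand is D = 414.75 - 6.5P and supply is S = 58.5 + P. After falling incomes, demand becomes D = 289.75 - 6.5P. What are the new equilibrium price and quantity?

Original equilibrium: P* = 47.5, Q* = 106.
New equilibrium: 289.75 - 6.5P = 58.5 + P, so 231.25 = 7.5P and P' = 185/6; Q' = 289.75 − 6.5(185/6) = 268/3.

P' = 185/6, Q' = 268/3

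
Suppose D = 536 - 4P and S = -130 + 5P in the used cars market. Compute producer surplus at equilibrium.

Equilibrium: 536 - 4P = -130 + 5P gives P* = 74, Q* = 240.
Supply starts at P = 26 (where S = 0).
PS = ½(74 − 26)(240) = 5760.

Producer surplus = 5760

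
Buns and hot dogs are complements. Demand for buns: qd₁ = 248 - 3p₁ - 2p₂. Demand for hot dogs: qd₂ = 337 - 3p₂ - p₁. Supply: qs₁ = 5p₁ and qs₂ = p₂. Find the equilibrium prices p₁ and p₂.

Market 1: 248 - 3p₁ - 2p₂ = 5p₁ → 8p₁ + 2p₂ = 248.
Market 2: 4p₂ + p₁ = 337.
Eliminating p₂: 4×(1) − 2×(2) gives 30p₁ = 318, so p₁ = 10.6.
Back-substitute into (2): p₂ = (337 − 1×10.6) / 4 = 81.6.

p₁ = 10.6, p₂ = 81.6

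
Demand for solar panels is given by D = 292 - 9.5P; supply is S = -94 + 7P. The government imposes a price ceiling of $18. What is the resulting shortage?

Equilibrium price would be P* = 772/33, so the ceiling at 18 binds.
At P = 18: D = 292 − 9.5(18) = 121, S = -94 + 7(18) = 32.
Shortage = 121 − 32 = 89.

Shortage = 89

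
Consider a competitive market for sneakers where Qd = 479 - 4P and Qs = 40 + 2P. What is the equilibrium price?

P* = 439/6

Set Qd = Qs: 479 - 4P = 40 + 2P.
439 = 6P, so P* = 439/6.
Q* = 479 − 4(439/6) = 559/3.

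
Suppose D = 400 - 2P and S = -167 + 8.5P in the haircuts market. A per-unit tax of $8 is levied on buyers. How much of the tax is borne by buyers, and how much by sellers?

Buyers bear 136/21, sellers bear 32/21

Pre-tax equilibrium: P* = 54, Q* = 292.
Tax on buyers shifts demand to D = 400 − 2(P + 8) = 384 - 2P.
384 - 2P = -167 + 8.5P gives seller price Ps = 1102/21; buyers pay Pb = 1102/21 + 8 = 1270/21.
New quantity: Q = 400 − 2(1270/21) = 5860/21.
Buyer burden = 1270/21 − 54 = 136/21; seller burden = 54 − 1102/21 = 32/21.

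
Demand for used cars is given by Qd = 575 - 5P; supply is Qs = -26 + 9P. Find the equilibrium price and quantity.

P* = 601/14, Q* = 5045/14

Set Qd = Qs: 575 - 5P = -26 + 9P.
601 = 14P, so P* = 601/14.
Q* = 575 − 5(601/14) = 5045/14.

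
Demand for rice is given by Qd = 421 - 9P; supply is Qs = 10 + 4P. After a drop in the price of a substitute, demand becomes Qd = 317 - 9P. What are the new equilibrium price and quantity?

Original equilibrium: P* = 411/13, Q* = 1774/13.
New equilibrium: 317 - 9P = 10 + 4P, so 307 = 13P and P' = 307/13; Q' = 317 − 9(307/13) = 1358/13.

P' = 307/13, Q' = 1358/13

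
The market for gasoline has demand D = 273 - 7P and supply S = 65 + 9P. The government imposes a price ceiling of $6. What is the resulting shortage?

Shortage = 112

Equilibrium price would be P* = 13, so the ceiling at 6 binds.
At P = 6: D = 273 − 7(6) = 231, S = 65 + 9(6) = 119.
Shortage = 231 − 119 = 112.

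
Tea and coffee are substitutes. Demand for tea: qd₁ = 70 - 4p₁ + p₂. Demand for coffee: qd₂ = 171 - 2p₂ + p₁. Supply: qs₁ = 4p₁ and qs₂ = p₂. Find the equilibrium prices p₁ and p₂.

p₁ = 381/23, p₂ = 1438/23

Market 1: 70 - 4p₁ + p₂ = 4p₁ → 8p₁ - p₂ = 70.
Market 2: 3p₂ - p₁ = 171.
Eliminating p₂: 3×(1) + 1×(2) gives 23p₁ = 381, so p₁ = 381/23.
Back-substitute into (2): p₂ = (171 + 1×381/23) / 3 = 1438/23.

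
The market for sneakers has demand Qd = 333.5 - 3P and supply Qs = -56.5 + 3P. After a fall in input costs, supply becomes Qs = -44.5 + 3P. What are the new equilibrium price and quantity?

Original equilibrium: P* = 65, Q* = 138.5.
New equilibrium: 333.5 - 3P = -44.5 + 3P, so 378 = 6P and P' = 63; Q' = 333.5 − 3(63) = 144.5.

P' = 63, Q' = 144.5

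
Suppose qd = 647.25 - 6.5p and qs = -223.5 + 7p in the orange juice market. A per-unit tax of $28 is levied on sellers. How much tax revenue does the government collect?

Pre-tax equilibrium: p* = 64.5, q* = 228.
Tax on sellers shifts supply to qs = -223.5 + 7(p − 28) = -419.5 + 7p.
647.25 - 6.5p = -419.5 + 7p gives buyer price pb = 4267/54; sellers receive ps = 4267/54 − 28 = 2755/54.
New quantity: q = 647.25 − 6.5(4267/54) = 3608/27.
Revenue = 28 × 3608/27 = 101024/27.

Tax revenue = 101024/27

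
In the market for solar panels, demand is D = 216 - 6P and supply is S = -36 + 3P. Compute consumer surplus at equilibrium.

Equilibrium: 216 - 6P = -36 + 3P gives P* = 28, Q* = 48.
Demand choke price (D = 0): P = 36.
CS = ½(36 − 28)(48) = 192.

Consumer surplus = 192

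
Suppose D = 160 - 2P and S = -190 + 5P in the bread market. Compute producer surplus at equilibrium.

Producer surplus = 360

Equilibrium: 160 - 2P = -190 + 5P gives P* = 50, Q* = 60.
Supply starts at P = 38 (where S = 0).
PS = ½(50 − 38)(60) = 360.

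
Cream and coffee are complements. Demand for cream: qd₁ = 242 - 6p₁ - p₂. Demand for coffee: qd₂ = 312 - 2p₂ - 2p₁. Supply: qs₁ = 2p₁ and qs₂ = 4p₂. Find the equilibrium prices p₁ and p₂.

Market 1: 242 - 6p₁ - p₂ = 2p₁ → 8p₁ + p₂ = 242.
Market 2: 6p₂ + 2p₁ = 312.
Eliminating p₂: 6×(1) − 1×(2) gives 46p₁ = 1140, so p₁ = 570/23.
Back-substitute into (2): p₂ = (312 − 2×570/23) / 6 = 1006/23.

p₁ = 570/23, p₂ = 1006/23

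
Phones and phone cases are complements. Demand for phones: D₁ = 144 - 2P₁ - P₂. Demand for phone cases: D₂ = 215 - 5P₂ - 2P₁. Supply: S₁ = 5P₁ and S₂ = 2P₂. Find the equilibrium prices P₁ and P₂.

Market 1: 144 - 2P₁ - P₂ = 5P₁ → 7P₁ + P₂ = 144.
Market 2: 7P₂ + 2P₁ = 215.
Eliminating P₂: 7×(1) − 1×(2) gives 47P₁ = 793, so P₁ = 793/47.
Back-substitute into (2): P₂ = (215 − 2×793/47) / 7 = 1217/47.

P₁ = 793/47, P₂ = 1217/47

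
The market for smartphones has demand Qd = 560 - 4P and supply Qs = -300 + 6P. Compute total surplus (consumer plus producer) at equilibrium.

Equilibrium: 560 - 4P = -300 + 6P gives P* = 86, Q* = 216.
Demand choke price: P = 140; supply starts at P = 50.
CS = ½(140 − 86)(216) = 5832; PS = ½(86 − 50)(216) = 3888.

Total surplus = 9720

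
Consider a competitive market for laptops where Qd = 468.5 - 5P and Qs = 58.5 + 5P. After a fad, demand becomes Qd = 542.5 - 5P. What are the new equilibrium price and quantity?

P' = 48.4, Q' = 300.5

Original equilibrium: P* = 41, Q* = 263.5.
New equilibrium: 542.5 - 5P = 58.5 + 5P, so 484 = 10P and P' = 48.4; Q' = 542.5 − 5(48.4) = 300.5.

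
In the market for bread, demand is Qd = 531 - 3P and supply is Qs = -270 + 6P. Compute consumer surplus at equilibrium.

Equilibrium: 531 - 3P = -270 + 6P gives P* = 89, Q* = 264.
Demand choke price (Qd = 0): P = 177.
CS = ½(177 − 89)(264) = 11616.

Consumer surplus = 11616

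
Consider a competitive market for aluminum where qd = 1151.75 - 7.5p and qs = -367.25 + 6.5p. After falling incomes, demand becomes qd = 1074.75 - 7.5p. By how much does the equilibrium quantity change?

Δq = -35.75

Original equilibrium: p* = 108.5, q* = 338.
New equilibrium: 1074.75 - 7.5p = -367.25 + 6.5p, so 1442 = 14p and p' = 103; q' = 1074.75 − 7.5(103) = 302.25.
Change in quantity: 302.25 − 338 = -35.75.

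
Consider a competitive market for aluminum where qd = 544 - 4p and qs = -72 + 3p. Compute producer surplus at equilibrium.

Producer surplus = 6144

Equilibrium: 544 - 4p = -72 + 3p gives p* = 88, q* = 192.
Supply starts at p = 24 (where qs = 0).
PS = ½(88 − 24)(192) = 6144.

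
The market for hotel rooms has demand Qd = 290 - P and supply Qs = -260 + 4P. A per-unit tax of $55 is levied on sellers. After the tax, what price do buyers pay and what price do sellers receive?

Buyers pay $154, sellers receive $99

Pre-tax equilibrium: P* = 110, Q* = 180.
Tax on sellers shifts supply to Qs = -260 + 4(P − 55) = -480 + 4P.
290 - P = -480 + 4P gives buyer price Pb = 154; sellers receive Ps = 154 − 55 = 99.
New quantity: Q = 290 − 1(154) = 136.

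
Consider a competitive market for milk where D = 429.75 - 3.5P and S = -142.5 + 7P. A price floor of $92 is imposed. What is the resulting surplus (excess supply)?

Equilibrium price would be P* = 54.5, so the floor at 92 binds.
At P = 92: D = 107.75, S = 501.5.
Surplus = 501.5 − 107.75 = 393.75.

Surplus = 393.75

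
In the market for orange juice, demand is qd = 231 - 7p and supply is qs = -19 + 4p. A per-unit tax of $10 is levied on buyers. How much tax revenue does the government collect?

Tax revenue = 5110/11

Pre-tax equilibrium: p* = 250/11, q* = 791/11.
Tax on buyers shifts demand to qd = 231 − 7(p + 10) = 161 - 7p.
161 - 7p = -19 + 4p gives seller price ps = 180/11; buyers pay pb = 180/11 + 10 = 290/11.
New quantity: q = 231 − 7(290/11) = 511/11.
Revenue = 10 × 511/11 = 5110/11.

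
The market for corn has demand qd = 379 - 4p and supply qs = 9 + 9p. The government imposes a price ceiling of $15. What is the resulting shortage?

Equilibrium price would be p* = 370/13, so the ceiling at 15 binds.
At p = 15: qd = 379 − 4(15) = 319, qs = 9 + 9(15) = 144.
Shortage = 319 − 144 = 175.

Shortage = 175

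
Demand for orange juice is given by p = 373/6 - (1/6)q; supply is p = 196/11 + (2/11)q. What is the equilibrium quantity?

q* = 2927/23

Set the two price expressions equal: 373/6 - (1/6)q = 196/11 + (2/11)q.
2927/66 = (23/66)q, so q* = 2927/23.
p* = 373/6 − (1/6)(2927/23) = 942/23.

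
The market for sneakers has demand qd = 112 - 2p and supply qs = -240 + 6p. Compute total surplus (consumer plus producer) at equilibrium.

Total surplus = 192

Equilibrium: 112 - 2p = -240 + 6p gives p* = 44, q* = 24.
Demand choke price: p = 56; supply starts at p = 40.
CS = ½(56 − 44)(24) = 144; PS = ½(44 − 40)(24) = 48.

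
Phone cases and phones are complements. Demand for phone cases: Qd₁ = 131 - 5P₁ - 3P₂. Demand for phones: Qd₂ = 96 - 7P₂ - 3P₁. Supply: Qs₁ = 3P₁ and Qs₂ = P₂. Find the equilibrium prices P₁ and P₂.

P₁ = 152/11, P₂ = 75/11

Market 1: 131 - 5P₁ - 3P₂ = 3P₁ → 8P₁ + 3P₂ = 131.
Market 2: 8P₂ + 3P₁ = 96.
Eliminating P₂: 8×(1) − 3×(2) gives 55P₁ = 760, so P₁ = 152/11.
Back-substitute into (2): P₂ = (96 − 3×152/11) / 8 = 75/11.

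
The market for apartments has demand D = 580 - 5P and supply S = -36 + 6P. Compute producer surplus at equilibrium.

Equilibrium: 580 - 5P = -36 + 6P gives P* = 56, Q* = 300.
Supply starts at P = 6 (where S = 0).
PS = ½(56 − 6)(300) = 7500.

Producer surplus = 7500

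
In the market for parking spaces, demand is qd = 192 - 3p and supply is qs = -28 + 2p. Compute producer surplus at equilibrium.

Equilibrium: 192 - 3p = -28 + 2p gives p* = 44, q* = 60.
Supply starts at p = 14 (where qs = 0).
PS = ½(44 − 14)(60) = 900.

Producer surplus = 900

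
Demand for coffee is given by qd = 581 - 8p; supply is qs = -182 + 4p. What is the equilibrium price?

p* = 763/12

Set qd = qs: 581 - 8p = -182 + 4p.
763 = 12p, so p* = 763/12.
q* = 581 − 8(763/12) = 217/3.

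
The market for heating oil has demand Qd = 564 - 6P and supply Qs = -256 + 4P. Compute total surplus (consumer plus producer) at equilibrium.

Equilibrium: 564 - 6P = -256 + 4P gives P* = 82, Q* = 72.
Demand choke price: P = 94; supply starts at P = 64.
CS = ½(94 − 82)(72) = 432; PS = ½(82 − 64)(72) = 648.

Total surplus = 1080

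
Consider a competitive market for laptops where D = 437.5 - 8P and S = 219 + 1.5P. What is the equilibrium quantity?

Q* = 253.5

Set D = S: 437.5 - 8P = 219 + 1.5P.
218.5 = 9.5P, so P* = 23.
Q* = 437.5 − 8(23) = 253.5.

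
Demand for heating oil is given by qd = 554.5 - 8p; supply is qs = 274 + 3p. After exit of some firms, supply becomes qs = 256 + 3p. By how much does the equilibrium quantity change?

Original equilibrium: p* = 25.5, q* = 350.5.
New equilibrium: 554.5 - 8p = 256 + 3p, so 298.5 = 11p and p' = 597/22; q' = 554.5 − 8(597/22) = 7423/22.
Change in quantity: 7423/22 − 350.5 = -144/11.

Δq = -144/11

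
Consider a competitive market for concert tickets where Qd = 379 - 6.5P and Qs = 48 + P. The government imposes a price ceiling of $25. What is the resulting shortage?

Shortage = 143.5

Equilibrium price would be P* = 662/15, so the ceiling at 25 binds.
At P = 25: Qd = 379 − 6.5(25) = 216.5, Qs = 48 + 1(25) = 73.
Shortage = 216.5 − 73 = 143.5.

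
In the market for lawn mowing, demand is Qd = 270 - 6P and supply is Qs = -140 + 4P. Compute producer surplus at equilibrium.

Producer surplus = 72

Equilibrium: 270 - 6P = -140 + 4P gives P* = 41, Q* = 24.
Supply starts at P = 35 (where Qs = 0).
PS = ½(41 − 35)(24) = 72.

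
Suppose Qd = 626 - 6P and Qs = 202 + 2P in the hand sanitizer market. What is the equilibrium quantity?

Set Qd = Qs: 626 - 6P = 202 + 2P.
424 = 8P, so P* = 53.
Q* = 626 − 6(53) = 308.

Q* = 308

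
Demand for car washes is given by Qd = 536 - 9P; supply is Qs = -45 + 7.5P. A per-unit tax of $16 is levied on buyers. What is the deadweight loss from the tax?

Deadweight loss = 5760/11

Pre-tax equilibrium: P* = 1162/33, Q* = 2410/11.
Tax on buyers shifts demand to Qd = 536 − 9(P + 16) = 392 - 9P.
392 - 9P = -45 + 7.5P gives seller price Ps = 874/33; buyers pay Pb = 874/33 + 16 = 1402/33.
New quantity: Q = 536 − 9(1402/33) = 1690/11.
DWL = ½ × 16 × (2410/11 − 1690/11) = 5760/11.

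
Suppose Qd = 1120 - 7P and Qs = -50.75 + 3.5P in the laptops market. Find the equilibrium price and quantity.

Set Qd = Qs: 1120 - 7P = -50.75 + 3.5P.
1170.75 = 10.5P, so P* = 111.5.
Q* = 1120 − 7(111.5) = 339.5.

P* = 111.5, Q* = 339.5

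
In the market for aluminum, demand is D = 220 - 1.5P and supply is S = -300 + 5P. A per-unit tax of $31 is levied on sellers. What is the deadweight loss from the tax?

Pre-tax equilibrium: P* = 80, Q* = 100.
Tax on sellers shifts supply to S = -300 + 5(P − 31) = -455 + 5P.
220 - 1.5P = -455 + 5P gives buyer price Pb = 1350/13; sellers receive Ps = 1350/13 − 31 = 947/13.
New quantity: Q = 220 − 1.5(1350/13) = 835/13.
DWL = ½ × 31 × (100 − 835/13) = 14415/26.

Deadweight loss = 14415/26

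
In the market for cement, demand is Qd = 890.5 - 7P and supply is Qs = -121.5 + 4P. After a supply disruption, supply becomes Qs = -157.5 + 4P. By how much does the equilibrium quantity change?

ΔQ = -252/11

Original equilibrium: P* = 92, Q* = 246.5.
New equilibrium: 890.5 - 7P = -157.5 + 4P, so 1048 = 11P and P' = 1048/11; Q' = 890.5 − 7(1048/11) = 4919/22.
Change in quantity: 4919/22 − 246.5 = -252/11.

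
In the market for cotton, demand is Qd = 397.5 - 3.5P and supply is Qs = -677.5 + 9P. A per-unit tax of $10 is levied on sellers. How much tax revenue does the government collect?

Pre-tax equilibrium: P* = 86, Q* = 96.5.
Tax on sellers shifts supply to Qs = -677.5 + 9(P − 10) = -767.5 + 9P.
397.5 - 3.5P = -767.5 + 9P gives buyer price Pb = 93.2; sellers receive Ps = 93.2 − 10 = 83.2.
New quantity: Q = 397.5 − 3.5(93.2) = 71.3.
Revenue = 10 × 71.3 = 713.

Tax revenue = 713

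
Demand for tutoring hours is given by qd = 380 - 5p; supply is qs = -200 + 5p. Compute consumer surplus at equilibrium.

Consumer surplus = 810

Equilibrium: 380 - 5p = -200 + 5p gives p* = 58, q* = 90.
Demand choke price (qd = 0): p = 76.
CS = ½(76 − 58)(90) = 810.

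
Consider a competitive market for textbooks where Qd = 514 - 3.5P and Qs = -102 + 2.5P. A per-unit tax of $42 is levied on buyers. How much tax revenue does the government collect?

Pre-tax equilibrium: P* = 308/3, Q* = 464/3.
Tax on buyers shifts demand to Qd = 514 − 3.5(P + 42) = 367 - 3.5P.
367 - 3.5P = -102 + 2.5P gives seller price Ps = 469/6; buyers pay Pb = 469/6 + 42 = 721/6.
New quantity: Q = 514 − 3.5(721/6) = 1121/12.
Revenue = 42 × 1121/12 = 3923.5.

Tax revenue = 3923.5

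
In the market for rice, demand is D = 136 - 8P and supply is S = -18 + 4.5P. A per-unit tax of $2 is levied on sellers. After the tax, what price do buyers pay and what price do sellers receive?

Pre-tax equilibrium: P* = 12.32, Q* = 37.44.
Tax on sellers shifts supply to S = -18 + 4.5(P − 2) = -27 + 4.5P.
136 - 8P = -27 + 4.5P gives buyer price Pb = 13.04; sellers receive Ps = 13.04 − 2 = 11.04.
New quantity: Q = 136 − 8(13.04) = 31.68.

Buyers pay $13.04, sellers receive $11.04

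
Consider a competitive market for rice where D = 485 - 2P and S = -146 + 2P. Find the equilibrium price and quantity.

Set D = S: 485 - 2P = -146 + 2P.
631 = 4P, so P* = 157.75.
Q* = 485 − 2(157.75) = 169.5.

P* = 157.75, Q* = 169.5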